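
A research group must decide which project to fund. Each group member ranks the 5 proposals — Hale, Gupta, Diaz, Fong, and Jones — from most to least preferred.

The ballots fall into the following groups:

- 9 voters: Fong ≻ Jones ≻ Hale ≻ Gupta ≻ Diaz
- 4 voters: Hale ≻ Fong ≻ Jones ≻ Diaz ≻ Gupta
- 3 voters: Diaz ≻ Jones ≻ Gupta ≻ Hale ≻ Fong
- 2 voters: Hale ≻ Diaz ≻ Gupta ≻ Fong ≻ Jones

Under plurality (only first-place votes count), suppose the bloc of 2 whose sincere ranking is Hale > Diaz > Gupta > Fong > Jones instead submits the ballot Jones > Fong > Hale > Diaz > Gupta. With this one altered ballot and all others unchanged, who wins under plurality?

Fong

First-place totals with the altered ballot: Hale 4, Gupta 0, Diaz 3, Fong 9, Jones 2.
The winner is unchanged: still Fong.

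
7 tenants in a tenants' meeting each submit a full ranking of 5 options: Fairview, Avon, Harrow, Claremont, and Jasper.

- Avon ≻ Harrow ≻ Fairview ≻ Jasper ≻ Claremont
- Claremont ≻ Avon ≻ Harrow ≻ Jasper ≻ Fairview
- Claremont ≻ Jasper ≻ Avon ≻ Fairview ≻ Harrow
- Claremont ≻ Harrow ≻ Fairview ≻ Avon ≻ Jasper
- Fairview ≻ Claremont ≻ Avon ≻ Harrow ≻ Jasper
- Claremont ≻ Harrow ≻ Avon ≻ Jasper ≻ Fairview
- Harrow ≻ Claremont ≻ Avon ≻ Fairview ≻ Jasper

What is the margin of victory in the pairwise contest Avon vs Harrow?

1

Ballots ranking Avon above Harrow: 4.
Ballots ranking Harrow above Avon: 3.
Avon wins 4–3, a margin of 1.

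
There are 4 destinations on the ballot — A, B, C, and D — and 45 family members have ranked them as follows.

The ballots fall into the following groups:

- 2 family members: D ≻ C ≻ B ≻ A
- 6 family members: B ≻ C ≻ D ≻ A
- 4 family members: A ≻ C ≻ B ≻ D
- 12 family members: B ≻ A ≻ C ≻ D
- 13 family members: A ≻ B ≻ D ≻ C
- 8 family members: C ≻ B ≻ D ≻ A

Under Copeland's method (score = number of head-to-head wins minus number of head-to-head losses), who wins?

Pairwise results:
  A vs B: B wins 28–17.
  A vs C: A wins 29–16.
  A vs D: A wins 29–16.
  B vs C: B wins 31–14.
  B vs D: B wins 43–2.
  C vs D: C wins 30–15.
Copeland scores (wins − losses):
  A: 2 − 1 = 1
  B: 3 − 0 = 3
  C: 1 − 2 = -1
  D: 0 − 3 = -3
B has the best Copeland score.

B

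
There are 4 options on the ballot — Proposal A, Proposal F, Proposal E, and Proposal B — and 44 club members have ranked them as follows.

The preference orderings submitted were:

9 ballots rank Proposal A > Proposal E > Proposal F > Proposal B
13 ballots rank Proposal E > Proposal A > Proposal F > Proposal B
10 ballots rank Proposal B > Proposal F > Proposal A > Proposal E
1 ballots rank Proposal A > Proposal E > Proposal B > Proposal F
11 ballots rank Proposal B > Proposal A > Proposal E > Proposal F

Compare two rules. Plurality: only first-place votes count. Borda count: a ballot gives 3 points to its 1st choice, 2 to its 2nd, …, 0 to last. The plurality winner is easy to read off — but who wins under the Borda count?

Plurality first-place counts: Proposal A 10, Proposal F 0, Proposal E 13, Proposal B 21 → Proposal B.
Borda totals: Proposal A 88, Proposal F 42, Proposal E 70, Proposal B 64 → Proposal A.

Proposal A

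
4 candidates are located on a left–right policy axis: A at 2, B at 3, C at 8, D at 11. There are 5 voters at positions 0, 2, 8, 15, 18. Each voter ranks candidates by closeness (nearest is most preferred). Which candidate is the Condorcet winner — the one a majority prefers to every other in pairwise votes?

With single-peaked preferences on a line, the Condorcet winner is the candidate closest to the median voter.
The median voter (position 8) is closest to C at 8.
Check: C vs A — voters closer to C: 3 of 5.

C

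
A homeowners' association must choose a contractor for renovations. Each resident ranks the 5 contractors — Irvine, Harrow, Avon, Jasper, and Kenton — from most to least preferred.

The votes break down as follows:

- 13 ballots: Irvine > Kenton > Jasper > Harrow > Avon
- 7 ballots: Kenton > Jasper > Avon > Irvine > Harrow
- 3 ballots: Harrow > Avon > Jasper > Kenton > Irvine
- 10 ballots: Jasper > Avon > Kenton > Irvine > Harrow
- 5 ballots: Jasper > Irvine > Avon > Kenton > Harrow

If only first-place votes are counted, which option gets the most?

Jasper

First-place vote totals:
  Irvine: 13
  Harrow: 3
  Avon: 0
  Jasper: 15
  Kenton: 7
Jasper has the most first-place votes.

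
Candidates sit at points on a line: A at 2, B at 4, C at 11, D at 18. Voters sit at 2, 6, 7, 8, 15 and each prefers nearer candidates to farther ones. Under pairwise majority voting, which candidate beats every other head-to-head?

With single-peaked preferences on a line, the Condorcet winner is the candidate closest to the median voter.
The median voter (position 7) is closest to B at 4.
Check: B vs D — voters closer to B: 4 of 5.

B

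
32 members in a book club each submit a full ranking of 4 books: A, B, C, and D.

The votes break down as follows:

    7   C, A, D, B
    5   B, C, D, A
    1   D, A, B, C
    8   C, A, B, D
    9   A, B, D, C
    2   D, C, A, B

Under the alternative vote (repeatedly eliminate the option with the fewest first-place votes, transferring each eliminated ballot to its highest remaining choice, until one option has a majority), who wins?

Round 1: C 15, A 9, B 5, D 3. D has the fewest and is eliminated.
Round 2: C 17, A 10, B 5. C has a majority.

C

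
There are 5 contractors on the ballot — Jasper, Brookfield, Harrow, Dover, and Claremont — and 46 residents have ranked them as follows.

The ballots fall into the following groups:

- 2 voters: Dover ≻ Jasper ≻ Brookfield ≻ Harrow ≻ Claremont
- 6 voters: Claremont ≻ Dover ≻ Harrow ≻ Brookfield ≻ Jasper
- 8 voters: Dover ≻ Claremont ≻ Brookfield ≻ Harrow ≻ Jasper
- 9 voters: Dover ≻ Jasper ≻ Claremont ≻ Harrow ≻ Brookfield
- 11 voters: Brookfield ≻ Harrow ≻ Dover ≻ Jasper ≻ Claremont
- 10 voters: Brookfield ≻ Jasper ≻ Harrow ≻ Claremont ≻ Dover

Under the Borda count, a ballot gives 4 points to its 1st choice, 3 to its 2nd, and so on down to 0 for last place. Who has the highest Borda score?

Borda scores:
  Jasper: 2·3 + 6·0 + 8·0 + 9·3 + 11·1 + 10·3 = 74
  Brookfield: 2·2 + 6·1 + 8·2 + 9·0 + 11·4 + 10·4 = 110
  Harrow: 2·1 + 6·2 + 8·1 + 9·1 + 11·3 + 10·2 = 84
  Dover: 2·4 + 6·3 + 8·4 + 9·4 + 11·2 + 10·0 = 116
  Claremont: 2·0 + 6·4 + 8·3 + 9·2 + 11·0 + 10·1 = 76
Dover has the highest total.

Dover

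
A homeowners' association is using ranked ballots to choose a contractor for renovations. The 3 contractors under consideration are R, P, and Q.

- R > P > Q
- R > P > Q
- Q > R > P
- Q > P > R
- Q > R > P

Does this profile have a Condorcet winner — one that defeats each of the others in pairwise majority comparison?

Yes

Head-to-head results (5 voters total):
R vs P: R wins 4–1.
R vs Q: Q wins 3–2.
P vs Q: Q wins 3–2.
Q beats each rival — R (3–2), P (3–2) — so Q is the Condorcet winner.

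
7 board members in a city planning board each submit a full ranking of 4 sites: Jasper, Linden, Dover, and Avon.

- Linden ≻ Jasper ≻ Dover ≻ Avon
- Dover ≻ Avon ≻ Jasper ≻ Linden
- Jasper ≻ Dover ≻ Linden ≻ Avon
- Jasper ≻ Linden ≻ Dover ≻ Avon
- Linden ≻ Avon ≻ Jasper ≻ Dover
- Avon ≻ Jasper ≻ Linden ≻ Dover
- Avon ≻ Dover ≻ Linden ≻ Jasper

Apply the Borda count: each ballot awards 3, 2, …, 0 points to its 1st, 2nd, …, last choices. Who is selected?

Borda scores:
  Jasper: 2 + 1 + 3 + 3 + 1 + 2 + 0 = 12
  Linden: 3 + 0 + 1 + 2 + 3 + 1 + 1 = 11
  Dover: 1 + 3 + 2 + 1 + 0 + 0 + 2 = 9
  Avon: 0 + 2 + 0 + 0 + 2 + 3 + 3 = 10
Jasper has the highest total.

Jasper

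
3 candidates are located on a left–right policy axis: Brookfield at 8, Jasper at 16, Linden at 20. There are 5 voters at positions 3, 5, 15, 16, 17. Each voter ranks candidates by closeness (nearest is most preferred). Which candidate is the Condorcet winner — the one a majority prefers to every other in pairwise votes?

Jasper

With single-peaked preferences on a line, the Condorcet winner is the candidate closest to the median voter.
The median voter (position 15) is closest to Jasper at 16.
Check: Jasper vs Brookfield — voters closer to Jasper: 3 of 5.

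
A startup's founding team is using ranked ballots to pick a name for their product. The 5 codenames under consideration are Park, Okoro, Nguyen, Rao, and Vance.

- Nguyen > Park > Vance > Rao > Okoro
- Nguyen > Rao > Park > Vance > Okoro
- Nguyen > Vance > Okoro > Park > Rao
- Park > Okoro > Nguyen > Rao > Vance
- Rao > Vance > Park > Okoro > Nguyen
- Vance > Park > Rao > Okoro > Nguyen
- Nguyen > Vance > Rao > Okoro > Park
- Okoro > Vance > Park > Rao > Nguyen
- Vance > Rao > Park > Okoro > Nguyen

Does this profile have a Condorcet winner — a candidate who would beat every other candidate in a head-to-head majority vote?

No

Head-to-head results (9 voters total):
Park vs Okoro: Park wins 6–3.
Park vs Nguyen: Park wins 5–4.
Park vs Rao: Park wins 5–4.
Park vs Vance: Vance wins 6–3.
Okoro vs Nguyen: Okoro wins 5–4.
Okoro vs Rao: Rao wins 6–3.
Okoro vs Vance: Vance wins 7–2.
Nguyen vs Rao: Nguyen wins 5–4.
Nguyen vs Vance: Nguyen wins 5–4.
Rao vs Vance: Vance wins 6–3.
No candidate beats all others: Park beats Nguyen beats Vance beats Park, a majority cycle.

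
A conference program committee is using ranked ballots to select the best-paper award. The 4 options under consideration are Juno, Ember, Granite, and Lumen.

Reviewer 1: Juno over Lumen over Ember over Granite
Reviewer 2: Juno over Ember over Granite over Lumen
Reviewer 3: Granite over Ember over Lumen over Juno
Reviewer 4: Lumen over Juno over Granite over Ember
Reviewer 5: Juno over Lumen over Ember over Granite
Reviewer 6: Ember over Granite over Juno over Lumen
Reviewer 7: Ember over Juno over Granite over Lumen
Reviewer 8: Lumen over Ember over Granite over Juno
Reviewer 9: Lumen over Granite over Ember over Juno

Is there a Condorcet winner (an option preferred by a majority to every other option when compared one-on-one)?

No

Head-to-head results (9 voters total):
Juno vs Ember: Ember wins 5–4.
Juno vs Granite: Juno wins 5–4.
Juno vs Lumen: Juno wins 5–4.
Ember vs Granite: Ember wins 6–3.
Ember vs Lumen: Lumen wins 5–4.
Granite vs Lumen: Lumen wins 5–4.
No candidate beats all others: Juno beats Lumen beats Ember beats Juno, a majority cycle.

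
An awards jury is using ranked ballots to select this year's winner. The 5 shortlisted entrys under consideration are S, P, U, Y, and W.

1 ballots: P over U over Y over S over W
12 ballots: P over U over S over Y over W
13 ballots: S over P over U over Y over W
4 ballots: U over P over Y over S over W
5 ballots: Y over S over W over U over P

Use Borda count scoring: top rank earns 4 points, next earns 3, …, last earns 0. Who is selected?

Borda scores:
  S: 1 + 12·2 + 13·4 + 4·1 + 5·3 = 96
  P: 4 + 12·4 + 13·3 + 4·3 + 5·0 = 103
  U: 3 + 12·3 + 13·2 + 4·4 + 5·1 = 86
  Y: 2 + 12·1 + 13·1 + 4·2 + 5·4 = 55
  W: 0 + 12·0 + 13·0 + 4·0 + 5·2 = 10
P has the highest total.

P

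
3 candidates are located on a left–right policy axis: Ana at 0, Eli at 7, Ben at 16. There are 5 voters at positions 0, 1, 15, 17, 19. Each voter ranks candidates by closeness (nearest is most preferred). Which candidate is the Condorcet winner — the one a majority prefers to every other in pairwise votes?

With single-peaked preferences on a line, the Condorcet winner is the candidate closest to the median voter.
The median voter (position 15) is closest to Ben at 16.
Check: Ben vs Ana — voters closer to Ben: 3 of 5.

Ben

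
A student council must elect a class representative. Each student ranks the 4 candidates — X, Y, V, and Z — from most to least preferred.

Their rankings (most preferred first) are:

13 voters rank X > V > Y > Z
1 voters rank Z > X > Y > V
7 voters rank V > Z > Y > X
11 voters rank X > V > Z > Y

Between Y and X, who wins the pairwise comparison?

X

Ballots ranking Y above X: 7.
Ballots ranking X above Y: 13+1+11 = 25.
X wins the head-to-head, 25–7.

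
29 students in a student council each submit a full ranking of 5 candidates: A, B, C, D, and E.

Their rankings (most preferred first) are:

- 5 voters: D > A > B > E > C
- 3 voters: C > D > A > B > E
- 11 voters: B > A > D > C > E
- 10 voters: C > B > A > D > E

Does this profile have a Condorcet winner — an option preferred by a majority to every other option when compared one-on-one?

Head-to-head results (29 voters total):
A vs B: B wins 21–8.
A vs C: A wins 16–13.
A vs D: A wins 21–8.
A vs E: A wins 29–0.
B vs C: B wins 16–13.
B vs D: B wins 21–8.
B vs E: B wins 29–0.
C vs D: D wins 16–13.
C vs E: C wins 24–5.
D vs E: D wins 29–0.
B beats each rival — A (21–8), C (16–13), D (21–8), E (29–0) — so B is the Condorcet winner.

Yes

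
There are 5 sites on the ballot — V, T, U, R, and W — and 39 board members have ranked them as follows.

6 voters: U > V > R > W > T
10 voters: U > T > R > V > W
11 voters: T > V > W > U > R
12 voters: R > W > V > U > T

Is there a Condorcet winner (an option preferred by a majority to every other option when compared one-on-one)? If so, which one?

There is no Condorcet winner

Head-to-head results (39 voters total):
V vs T: T wins 21–18.
V vs U: V wins 23–16.
V vs R: R wins 22–17.
V vs W: V wins 27–12.
T vs U: U wins 28–11.
T vs R: T wins 21–18.
T vs W: T wins 21–18.
U vs R: U wins 27–12.
U vs W: W wins 23–16.
R vs W: R wins 28–11.
No candidate beats all others: V beats U beats T beats V, a majority cycle.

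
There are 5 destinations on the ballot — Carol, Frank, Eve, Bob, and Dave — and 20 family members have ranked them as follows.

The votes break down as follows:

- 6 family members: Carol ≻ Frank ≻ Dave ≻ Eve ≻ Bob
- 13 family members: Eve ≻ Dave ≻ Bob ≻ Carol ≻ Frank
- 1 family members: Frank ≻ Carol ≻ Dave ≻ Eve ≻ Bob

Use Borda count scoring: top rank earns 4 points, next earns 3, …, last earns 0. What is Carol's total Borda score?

40

Borda scores:
  Carol: 6·4 + 13·1 + 3 = 40
  Frank: 6·3 + 13·0 + 4 = 22
  Eve: 6·1 + 13·4 + 1 = 59
  Bob: 6·0 + 13·2 + 0 = 26
  Dave: 6·2 + 13·3 + 2 = 53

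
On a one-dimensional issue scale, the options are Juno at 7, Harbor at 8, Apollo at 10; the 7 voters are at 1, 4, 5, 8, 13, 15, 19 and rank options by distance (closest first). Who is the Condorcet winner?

Harbor

With single-peaked preferences on a line, the Condorcet winner is the candidate closest to the median voter.
The median voter (position 8) is closest to Harbor at 8.
Check: Harbor vs Juno — voters closer to Harbor: 4 of 7.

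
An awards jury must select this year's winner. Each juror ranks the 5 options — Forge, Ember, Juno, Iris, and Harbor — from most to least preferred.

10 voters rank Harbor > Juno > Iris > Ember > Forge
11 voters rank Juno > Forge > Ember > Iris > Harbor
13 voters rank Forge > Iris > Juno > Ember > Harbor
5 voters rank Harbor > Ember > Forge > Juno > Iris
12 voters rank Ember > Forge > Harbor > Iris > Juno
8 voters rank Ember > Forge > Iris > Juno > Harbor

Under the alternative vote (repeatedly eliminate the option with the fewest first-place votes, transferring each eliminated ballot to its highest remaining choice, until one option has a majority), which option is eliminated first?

Iris

Round 1: Ember 20, Harbor 15, Forge 13, Juno 11, Iris 0. Iris has the fewest and is eliminated.
Round 2: Ember 20, Harbor 15, Forge 13, Juno 11. Juno has the fewest and is eliminated.
Round 3: Forge 24, Ember 20, Harbor 15. Harbor has the fewest and is eliminated.
Round 4: Ember 35, Forge 24. Ember has a majority.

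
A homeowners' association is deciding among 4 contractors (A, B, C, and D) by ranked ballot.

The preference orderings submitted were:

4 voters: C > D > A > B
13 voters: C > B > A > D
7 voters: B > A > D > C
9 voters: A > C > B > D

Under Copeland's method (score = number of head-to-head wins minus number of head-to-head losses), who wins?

C

Pairwise results:
  A vs B: B wins 20–13.
  A vs C: C wins 17–16.
  A vs D: A wins 29–4.
  B vs C: C wins 26–7.
  B vs D: B wins 29–4.
  C vs D: C wins 26–7.
Copeland scores (wins − losses):
  A: 1 − 2 = -1
  B: 2 − 1 = 1
  C: 3 − 0 = 3
  D: 0 − 3 = -3
C has the best Copeland score.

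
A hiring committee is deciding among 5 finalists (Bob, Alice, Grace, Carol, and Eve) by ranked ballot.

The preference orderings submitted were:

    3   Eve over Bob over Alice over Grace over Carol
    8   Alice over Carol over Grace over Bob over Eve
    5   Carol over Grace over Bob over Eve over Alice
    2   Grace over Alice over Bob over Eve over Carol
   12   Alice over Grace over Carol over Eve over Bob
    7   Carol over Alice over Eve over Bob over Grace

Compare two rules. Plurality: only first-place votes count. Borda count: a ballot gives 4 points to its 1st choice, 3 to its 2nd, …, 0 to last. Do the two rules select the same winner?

Yes

Plurality first-place counts: Bob 0, Alice 20, Grace 2, Carol 12, Eve 3 → Alice.
Borda totals: Bob 38, Alice 113, Grace 78, Carol 96, Eve 45 → Alice.
The two rules agree on Alice.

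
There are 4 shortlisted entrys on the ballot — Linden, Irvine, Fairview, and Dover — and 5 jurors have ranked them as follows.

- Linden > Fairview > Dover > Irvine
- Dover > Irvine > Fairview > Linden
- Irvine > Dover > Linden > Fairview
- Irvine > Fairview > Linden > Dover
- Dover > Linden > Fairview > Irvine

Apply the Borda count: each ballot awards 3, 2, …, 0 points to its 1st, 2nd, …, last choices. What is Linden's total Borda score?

Borda scores:
  Linden: 3 + 0 + 1 + 1 + 2 = 7
  Irvine: 0 + 2 + 3 + 3 + 0 = 8
  Fairview: 2 + 1 + 0 + 2 + 1 = 6
  Dover: 1 + 3 + 2 + 0 + 3 = 9

7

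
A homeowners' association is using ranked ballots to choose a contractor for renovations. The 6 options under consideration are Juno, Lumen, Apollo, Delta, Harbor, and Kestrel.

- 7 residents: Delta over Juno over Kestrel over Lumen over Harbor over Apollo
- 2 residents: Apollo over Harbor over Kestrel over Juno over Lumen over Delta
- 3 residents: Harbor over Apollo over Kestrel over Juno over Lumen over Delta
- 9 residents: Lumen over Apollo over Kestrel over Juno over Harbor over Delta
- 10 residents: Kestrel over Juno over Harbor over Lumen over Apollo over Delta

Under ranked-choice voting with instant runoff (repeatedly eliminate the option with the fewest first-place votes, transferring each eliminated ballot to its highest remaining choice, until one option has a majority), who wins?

Round 1: Kestrel 10, Lumen 9, Delta 7, Harbor 3, Apollo 2, Juno 0. Juno has the fewest and is eliminated.
Round 2: Kestrel 10, Lumen 9, Delta 7, Harbor 3, Apollo 2. Apollo has the fewest and is eliminated.
Round 3: Kestrel 10, Lumen 9, Delta 7, Harbor 5. Harbor has the fewest and is eliminated.
Round 4: Kestrel 15, Lumen 9, Delta 7. Delta has the fewest and is eliminated.
Round 5: Kestrel 22, Lumen 9. Kestrel has a majority.

Kestrel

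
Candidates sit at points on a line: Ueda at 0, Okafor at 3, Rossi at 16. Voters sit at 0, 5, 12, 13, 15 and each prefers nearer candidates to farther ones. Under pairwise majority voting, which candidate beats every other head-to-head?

With single-peaked preferences on a line, the Condorcet winner is the candidate closest to the median voter.
The median voter (position 12) is closest to Rossi at 16.
Check: Rossi vs Ueda — voters closer to Rossi: 3 of 5.

Rossi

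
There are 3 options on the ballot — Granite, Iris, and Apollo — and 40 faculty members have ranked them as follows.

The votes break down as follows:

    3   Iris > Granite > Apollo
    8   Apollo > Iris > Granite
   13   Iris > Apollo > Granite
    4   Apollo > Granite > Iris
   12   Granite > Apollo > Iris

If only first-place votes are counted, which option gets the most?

First-place vote totals:
  Granite: 12
  Iris: 16
  Apollo: 12
Iris has the most first-place votes.

Iris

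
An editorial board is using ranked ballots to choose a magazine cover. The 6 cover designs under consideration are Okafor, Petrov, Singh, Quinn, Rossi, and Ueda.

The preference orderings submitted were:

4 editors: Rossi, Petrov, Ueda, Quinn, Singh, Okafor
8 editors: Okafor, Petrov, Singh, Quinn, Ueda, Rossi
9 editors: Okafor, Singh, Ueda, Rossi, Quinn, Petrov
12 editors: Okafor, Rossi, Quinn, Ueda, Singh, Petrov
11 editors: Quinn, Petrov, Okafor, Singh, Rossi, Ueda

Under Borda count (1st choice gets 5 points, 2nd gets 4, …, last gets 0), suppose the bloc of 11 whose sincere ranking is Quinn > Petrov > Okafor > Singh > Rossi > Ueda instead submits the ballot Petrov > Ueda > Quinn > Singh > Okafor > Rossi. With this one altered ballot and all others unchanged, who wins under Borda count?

Borda totals with the altered ballot: Okafor 156, Petrov 103, Singh 98, Quinn 102, Rossi 86, Ueda 115.
The winner is unchanged: still Okafor.

Okafor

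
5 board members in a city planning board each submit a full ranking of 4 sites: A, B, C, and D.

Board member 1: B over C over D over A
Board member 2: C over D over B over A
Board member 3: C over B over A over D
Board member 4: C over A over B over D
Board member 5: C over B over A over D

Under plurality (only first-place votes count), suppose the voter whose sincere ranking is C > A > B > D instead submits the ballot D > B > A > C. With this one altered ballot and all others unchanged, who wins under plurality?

First-place totals with the altered ballot: A 0, B 1, C 3, D 1.
The winner is unchanged: still C.

C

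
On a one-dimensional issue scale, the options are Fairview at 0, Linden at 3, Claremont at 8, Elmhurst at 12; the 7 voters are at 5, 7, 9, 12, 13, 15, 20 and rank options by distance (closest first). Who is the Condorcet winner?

With single-peaked preferences on a line, the Condorcet winner is the candidate closest to the median voter.
The median voter (position 12) is closest to Elmhurst at 12.
Check: Elmhurst vs Claremont — voters closer to Elmhurst: 4 of 7.

Elmhurst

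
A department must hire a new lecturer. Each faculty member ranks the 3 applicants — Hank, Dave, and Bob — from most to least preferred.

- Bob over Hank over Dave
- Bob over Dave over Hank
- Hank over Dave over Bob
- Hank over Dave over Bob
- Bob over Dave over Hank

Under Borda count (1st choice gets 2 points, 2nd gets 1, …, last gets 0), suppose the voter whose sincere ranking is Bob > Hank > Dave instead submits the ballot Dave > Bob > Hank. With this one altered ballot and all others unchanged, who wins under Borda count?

Borda totals with the altered ballot: Hank 4, Dave 6, Bob 5.
The switch changes the winner from Bob to Dave.

Dave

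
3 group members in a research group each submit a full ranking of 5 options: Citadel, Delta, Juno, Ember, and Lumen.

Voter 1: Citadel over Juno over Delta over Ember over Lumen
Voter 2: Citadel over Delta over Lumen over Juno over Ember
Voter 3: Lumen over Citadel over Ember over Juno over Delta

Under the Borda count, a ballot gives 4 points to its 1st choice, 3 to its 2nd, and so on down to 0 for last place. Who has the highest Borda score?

Borda scores:
  Citadel: 4 + 4 + 3 = 11
  Delta: 2 + 3 + 0 = 5
  Juno: 3 + 1 + 1 = 5
  Ember: 1 + 0 + 2 = 3
  Lumen: 0 + 2 + 4 = 6
Citadel has the highest total.

Citadel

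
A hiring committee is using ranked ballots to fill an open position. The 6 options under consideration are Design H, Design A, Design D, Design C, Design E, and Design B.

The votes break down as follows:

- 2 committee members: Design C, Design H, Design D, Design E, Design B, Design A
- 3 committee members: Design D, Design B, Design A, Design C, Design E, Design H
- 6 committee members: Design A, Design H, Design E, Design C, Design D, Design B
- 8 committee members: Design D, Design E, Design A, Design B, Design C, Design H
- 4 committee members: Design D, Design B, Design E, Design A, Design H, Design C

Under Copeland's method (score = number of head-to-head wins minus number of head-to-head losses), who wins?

Pairwise results:
  Design H vs Design A: Design A wins 21–2.
  Design H vs Design D: Design D wins 15–8.
  Design H vs Design C: Design C wins 13–10.
  Design H vs Design E: Design E wins 15–8.
  Design H vs Design B: Design B wins 15–8.
  Design A vs Design D: Design D wins 17–6.
  Design A vs Design C: Design A wins 21–2.
  Design A vs Design E: Design E wins 14–9.
  Design A vs Design B: Design A wins 14–9.
  Design D vs Design C: Design D wins 15–8.
  Design D vs Design E: Design D wins 17–6.
  Design D vs Design B: Design D wins 23–0.
  Design C vs Design E: Design E wins 18–5.
  Design C vs Design B: Design B wins 15–8.
  Design E vs Design B: Design E wins 16–7.
Copeland scores (wins − losses):
  Design H: 0 − 5 = -5
  Design A: 3 − 2 = 1
  Design D: 5 − 0 = 5
  Design C: 1 − 4 = -3
  Design E: 4 − 1 = 3
  Design B: 2 − 3 = -1
Design D has the best Copeland score.

Design D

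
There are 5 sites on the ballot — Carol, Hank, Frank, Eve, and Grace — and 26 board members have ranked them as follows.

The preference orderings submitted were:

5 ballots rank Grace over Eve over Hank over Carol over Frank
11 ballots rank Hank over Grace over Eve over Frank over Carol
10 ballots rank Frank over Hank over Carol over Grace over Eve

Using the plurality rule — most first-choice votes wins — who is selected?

First-place vote totals:
  Carol: 0
  Hank: 11
  Frank: 10
  Eve: 0
  Grace: 5
Hank has the most first-place votes.

Hank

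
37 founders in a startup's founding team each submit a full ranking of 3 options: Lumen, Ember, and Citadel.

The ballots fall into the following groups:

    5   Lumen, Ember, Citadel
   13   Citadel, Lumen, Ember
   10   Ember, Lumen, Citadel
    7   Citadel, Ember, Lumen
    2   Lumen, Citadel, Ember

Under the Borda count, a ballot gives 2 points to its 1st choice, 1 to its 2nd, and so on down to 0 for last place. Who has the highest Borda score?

Citadel

Borda scores:
  Lumen: 5·2 + 13·1 + 10·1 + 7·0 + 2·2 = 37
  Ember: 5·1 + 13·0 + 10·2 + 7·1 + 2·0 = 32
  Citadel: 5·0 + 13·2 + 10·0 + 7·2 + 2·1 = 42
Citadel has the highest total.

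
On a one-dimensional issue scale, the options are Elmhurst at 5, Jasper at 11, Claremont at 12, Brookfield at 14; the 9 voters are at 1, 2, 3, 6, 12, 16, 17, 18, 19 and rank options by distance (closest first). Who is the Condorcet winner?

Claremont

With single-peaked preferences on a line, the Condorcet winner is the candidate closest to the median voter.
The median voter (position 12) is closest to Claremont at 12.
Check: Claremont vs Jasper — voters closer to Claremont: 5 of 9.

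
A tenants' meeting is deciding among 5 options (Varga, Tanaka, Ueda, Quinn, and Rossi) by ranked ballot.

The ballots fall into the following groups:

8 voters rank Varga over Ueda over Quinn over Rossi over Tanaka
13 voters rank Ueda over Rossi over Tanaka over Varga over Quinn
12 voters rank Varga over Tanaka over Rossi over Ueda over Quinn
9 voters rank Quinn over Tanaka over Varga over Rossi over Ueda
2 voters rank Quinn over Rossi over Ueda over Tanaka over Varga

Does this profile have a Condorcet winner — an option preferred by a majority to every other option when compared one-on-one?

Head-to-head results (44 voters total):
Varga vs Tanaka: Tanaka wins 24–20.
Varga vs Ueda: Varga wins 29–15.
Varga vs Quinn: Varga wins 33–11.
Varga vs Rossi: Varga wins 29–15.
Tanaka vs Ueda: Ueda wins 23–21.
Tanaka vs Quinn: Tanaka wins 25–19.
Tanaka vs Rossi: Rossi wins 23–21.
Ueda vs Quinn: Ueda wins 33–11.
Ueda vs Rossi: Rossi wins 23–21.
Quinn vs Rossi: Rossi wins 25–19.
No candidate beats all others: Varga beats Ueda beats Tanaka beats Varga, a majority cycle.

No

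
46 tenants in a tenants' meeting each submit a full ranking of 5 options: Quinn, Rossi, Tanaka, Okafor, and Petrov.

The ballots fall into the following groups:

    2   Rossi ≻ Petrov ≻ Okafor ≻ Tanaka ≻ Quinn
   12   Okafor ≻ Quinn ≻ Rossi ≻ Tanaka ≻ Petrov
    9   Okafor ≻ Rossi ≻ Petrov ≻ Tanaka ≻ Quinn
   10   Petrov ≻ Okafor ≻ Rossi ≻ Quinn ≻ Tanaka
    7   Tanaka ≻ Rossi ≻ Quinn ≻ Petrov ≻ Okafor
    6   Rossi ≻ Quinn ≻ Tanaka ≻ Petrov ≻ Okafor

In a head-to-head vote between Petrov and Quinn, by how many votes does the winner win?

4

Ballots ranking Petrov above Quinn: 2+9+10 = 21.
Ballots ranking Quinn above Petrov: 12+7+6 = 25.
Quinn wins 25–21, a margin of 4.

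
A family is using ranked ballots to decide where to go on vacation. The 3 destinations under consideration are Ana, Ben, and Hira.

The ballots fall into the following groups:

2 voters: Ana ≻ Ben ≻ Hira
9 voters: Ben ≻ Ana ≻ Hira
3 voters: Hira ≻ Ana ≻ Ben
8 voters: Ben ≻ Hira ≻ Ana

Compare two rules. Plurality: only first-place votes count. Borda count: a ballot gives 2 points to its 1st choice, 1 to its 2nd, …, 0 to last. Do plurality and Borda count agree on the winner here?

Plurality first-place counts: Ana 2, Ben 17, Hira 3 → Ben.
Borda totals: Ana 16, Ben 36, Hira 14 → Ben.
The two rules agree on Ben.

Yes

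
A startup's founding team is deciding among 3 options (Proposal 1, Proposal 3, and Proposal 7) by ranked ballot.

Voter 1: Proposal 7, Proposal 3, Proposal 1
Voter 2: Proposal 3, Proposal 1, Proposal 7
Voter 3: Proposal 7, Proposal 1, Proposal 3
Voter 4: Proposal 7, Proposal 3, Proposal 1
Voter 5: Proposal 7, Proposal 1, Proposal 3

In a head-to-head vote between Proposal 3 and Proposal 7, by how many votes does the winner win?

Ballots ranking Proposal 3 above Proposal 7: 1.
Ballots ranking Proposal 7 above Proposal 3: 4.
Proposal 7 wins 4–1, a margin of 3.

3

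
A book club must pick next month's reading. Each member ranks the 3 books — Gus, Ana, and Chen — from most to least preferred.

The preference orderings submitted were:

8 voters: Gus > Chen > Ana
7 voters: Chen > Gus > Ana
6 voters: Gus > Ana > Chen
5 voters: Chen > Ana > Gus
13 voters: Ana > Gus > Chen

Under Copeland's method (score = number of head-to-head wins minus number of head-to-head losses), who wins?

Gus

Pairwise results:
  Gus vs Ana: Gus wins 21–18.
  Gus vs Chen: Gus wins 27–12.
  Ana vs Chen: Chen wins 20–19.
Copeland scores (wins − losses):
  Gus: 2 − 0 = 2
  Ana: 0 − 2 = -2
  Chen: 1 − 1 = 0
Gus has the best Copeland score.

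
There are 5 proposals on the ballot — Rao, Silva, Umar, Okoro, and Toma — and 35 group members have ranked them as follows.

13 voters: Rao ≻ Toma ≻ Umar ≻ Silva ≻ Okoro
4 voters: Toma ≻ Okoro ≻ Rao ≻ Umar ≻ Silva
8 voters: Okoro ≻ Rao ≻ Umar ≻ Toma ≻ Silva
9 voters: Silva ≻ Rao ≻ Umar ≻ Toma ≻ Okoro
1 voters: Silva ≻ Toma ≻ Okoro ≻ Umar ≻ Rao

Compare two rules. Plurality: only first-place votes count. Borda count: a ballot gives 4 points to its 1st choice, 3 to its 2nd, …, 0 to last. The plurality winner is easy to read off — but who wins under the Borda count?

Plurality first-place counts: Rao 13, Silva 10, Umar 0, Okoro 8, Toma 4 → Rao.
Borda totals: Rao 111, Silva 53, Umar 65, Okoro 46, Toma 75 → Rao.

Rao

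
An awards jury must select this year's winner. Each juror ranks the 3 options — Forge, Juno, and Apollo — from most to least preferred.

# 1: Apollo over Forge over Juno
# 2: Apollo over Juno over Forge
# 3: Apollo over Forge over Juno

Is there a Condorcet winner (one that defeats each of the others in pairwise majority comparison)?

Yes

Head-to-head results (3 voters total):
Forge vs Juno: Forge wins 2–1.
Forge vs Apollo: Apollo wins 3–0.
Juno vs Apollo: Apollo wins 3–0.
Apollo beats each rival — Forge (3–0), Juno (3–0) — so Apollo is the Condorcet winner.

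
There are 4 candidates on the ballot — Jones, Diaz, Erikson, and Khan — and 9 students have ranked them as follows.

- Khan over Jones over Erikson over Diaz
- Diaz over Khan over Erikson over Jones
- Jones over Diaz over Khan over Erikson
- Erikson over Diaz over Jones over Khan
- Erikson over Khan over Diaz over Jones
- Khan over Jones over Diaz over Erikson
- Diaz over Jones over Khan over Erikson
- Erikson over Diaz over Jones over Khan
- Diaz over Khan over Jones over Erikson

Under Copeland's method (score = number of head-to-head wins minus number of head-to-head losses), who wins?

Diaz

Pairwise results:
  Jones vs Diaz: Diaz wins 6–3.
  Jones vs Erikson: Jones wins 5–4.
  Jones vs Khan: Khan wins 5–4.
  Diaz vs Erikson: Diaz wins 5–4.
  Diaz vs Khan: Diaz wins 6–3.
  Erikson vs Khan: Khan wins 6–3.
Copeland scores (wins − losses):
  Jones: 1 − 2 = -1
  Diaz: 3 − 0 = 3
  Erikson: 0 − 3 = -3
  Khan: 2 − 1 = 1
Diaz has the best Copeland score.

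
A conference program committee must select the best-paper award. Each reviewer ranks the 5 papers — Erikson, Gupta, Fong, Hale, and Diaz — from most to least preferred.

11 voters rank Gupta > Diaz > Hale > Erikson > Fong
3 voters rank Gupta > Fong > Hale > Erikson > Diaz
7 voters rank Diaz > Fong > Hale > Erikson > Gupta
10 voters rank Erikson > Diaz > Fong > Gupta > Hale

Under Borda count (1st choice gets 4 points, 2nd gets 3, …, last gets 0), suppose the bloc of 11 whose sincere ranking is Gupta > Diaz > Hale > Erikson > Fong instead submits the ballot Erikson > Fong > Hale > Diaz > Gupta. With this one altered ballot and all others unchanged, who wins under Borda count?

Erikson

Borda totals with the altered ballot: Erikson 94, Gupta 22, Fong 83, Hale 42, Diaz 69.
The switch changes the winner from Diaz to Erikson.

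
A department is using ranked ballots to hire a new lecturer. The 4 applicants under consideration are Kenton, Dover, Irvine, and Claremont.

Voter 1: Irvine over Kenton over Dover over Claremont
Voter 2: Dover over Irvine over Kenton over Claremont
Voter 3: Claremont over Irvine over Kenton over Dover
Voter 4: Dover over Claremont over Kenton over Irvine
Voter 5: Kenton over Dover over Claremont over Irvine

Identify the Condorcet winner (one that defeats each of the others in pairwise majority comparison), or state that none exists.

Head-to-head results (5 voters total):
Kenton vs Dover: Kenton wins 3–2.
Kenton vs Irvine: Irvine wins 3–2.
Kenton vs Claremont: Kenton wins 3–2.
Dover vs Irvine: Dover wins 3–2.
Dover vs Claremont: Dover wins 4–1.
Irvine vs Claremont: Claremont wins 3–2.
No candidate beats all others: Kenton beats Dover beats Irvine beats Kenton, a majority cycle.

There is no Condorcet winner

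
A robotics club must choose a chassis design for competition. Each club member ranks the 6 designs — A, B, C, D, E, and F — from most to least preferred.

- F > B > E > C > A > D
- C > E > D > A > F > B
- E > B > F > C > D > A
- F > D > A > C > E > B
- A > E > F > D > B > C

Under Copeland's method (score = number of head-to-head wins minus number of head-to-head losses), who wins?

E

Pairwise results:
  A vs B: A wins 3–2.
  A vs C: C wins 3–2.
  A vs D: D wins 3–2.
  A vs E: E wins 3–2.
  A vs F: F wins 3–2.
  B vs C: B wins 3–2.
  B vs D: D wins 3–2.
  B vs E: E wins 4–1.
  B vs F: F wins 4–1.
  C vs D: C wins 3–2.
  C vs E: E wins 3–2.
  C vs F: F wins 4–1.
  D vs E: E wins 4–1.
  D vs F: F wins 4–1.
  E vs F: E wins 3–2.
Copeland scores (wins − losses):
  A: 1 − 4 = -3
  B: 1 − 4 = -3
  C: 2 − 3 = -1
  D: 2 − 3 = -1
  E: 5 − 0 = 5
  F: 4 − 1 = 3
E has the best Copeland score.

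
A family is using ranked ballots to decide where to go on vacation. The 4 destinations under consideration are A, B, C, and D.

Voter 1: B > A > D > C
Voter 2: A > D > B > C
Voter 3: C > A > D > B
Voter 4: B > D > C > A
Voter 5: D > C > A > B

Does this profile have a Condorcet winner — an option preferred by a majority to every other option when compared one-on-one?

No

Head-to-head results (5 voters total):
A vs B: A wins 3–2.
A vs C: C wins 3–2.
A vs D: A wins 3–2.
B vs C: B wins 3–2.
B vs D: D wins 3–2.
C vs D: D wins 4–1.
No candidate beats all others: A beats B beats C beats A, a majority cycle.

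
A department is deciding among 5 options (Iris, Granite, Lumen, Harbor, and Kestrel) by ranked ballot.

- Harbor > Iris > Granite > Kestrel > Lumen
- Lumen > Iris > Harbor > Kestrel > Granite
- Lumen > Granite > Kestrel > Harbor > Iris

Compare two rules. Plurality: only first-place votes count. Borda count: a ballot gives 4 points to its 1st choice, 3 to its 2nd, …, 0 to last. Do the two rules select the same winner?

Plurality first-place counts: Iris 0, Granite 0, Lumen 2, Harbor 1, Kestrel 0 → Lumen.
Borda totals: Iris 6, Granite 5, Lumen 8, Harbor 7, Kestrel 4 → Lumen.
The two rules agree on Lumen.

Yes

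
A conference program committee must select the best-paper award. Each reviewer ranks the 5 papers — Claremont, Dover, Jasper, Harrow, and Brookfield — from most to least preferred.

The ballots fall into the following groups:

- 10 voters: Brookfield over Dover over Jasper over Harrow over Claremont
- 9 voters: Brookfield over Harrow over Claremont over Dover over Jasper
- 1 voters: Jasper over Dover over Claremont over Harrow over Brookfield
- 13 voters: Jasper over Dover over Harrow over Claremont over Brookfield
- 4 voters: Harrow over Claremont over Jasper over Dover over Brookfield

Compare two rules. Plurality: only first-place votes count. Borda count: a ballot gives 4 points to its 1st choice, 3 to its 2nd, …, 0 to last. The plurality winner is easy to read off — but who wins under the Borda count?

Plurality first-place counts: Claremont 0, Dover 0, Jasper 14, Harrow 4, Brookfield 19 → Brookfield.
Borda totals: Claremont 45, Dover 85, Jasper 84, Harrow 80, Brookfield 76 → Dover.

Dover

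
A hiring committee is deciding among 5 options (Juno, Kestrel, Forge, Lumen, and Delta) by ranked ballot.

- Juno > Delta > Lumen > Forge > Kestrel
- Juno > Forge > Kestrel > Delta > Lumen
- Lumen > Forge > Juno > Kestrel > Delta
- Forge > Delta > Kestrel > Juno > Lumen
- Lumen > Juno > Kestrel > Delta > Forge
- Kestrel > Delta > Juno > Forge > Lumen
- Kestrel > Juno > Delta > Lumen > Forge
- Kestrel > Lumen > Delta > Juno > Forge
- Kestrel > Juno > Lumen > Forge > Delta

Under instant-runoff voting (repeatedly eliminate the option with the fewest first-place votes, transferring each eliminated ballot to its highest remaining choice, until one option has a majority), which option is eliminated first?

Delta

Round 1: Kestrel 4, Juno 2, Lumen 2, Forge 1, Delta 0. Delta has the fewest and is eliminated.
Round 2: Kestrel 4, Juno 2, Lumen 2, Forge 1. Forge has the fewest and is eliminated.
Round 3: Kestrel 5, Juno 2, Lumen 2. Kestrel has a majority.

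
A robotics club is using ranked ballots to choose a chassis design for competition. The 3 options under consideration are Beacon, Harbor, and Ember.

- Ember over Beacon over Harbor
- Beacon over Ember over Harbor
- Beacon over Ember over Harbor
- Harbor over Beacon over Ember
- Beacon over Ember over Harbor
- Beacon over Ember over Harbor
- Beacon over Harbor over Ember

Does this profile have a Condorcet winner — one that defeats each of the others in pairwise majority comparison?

Head-to-head results (7 voters total):
Beacon vs Harbor: Beacon wins 6–1.
Beacon vs Ember: Beacon wins 6–1.
Harbor vs Ember: Ember wins 5–2.
Beacon beats each rival — Harbor (6–1), Ember (6–1) — so Beacon is the Condorcet winner.

Yes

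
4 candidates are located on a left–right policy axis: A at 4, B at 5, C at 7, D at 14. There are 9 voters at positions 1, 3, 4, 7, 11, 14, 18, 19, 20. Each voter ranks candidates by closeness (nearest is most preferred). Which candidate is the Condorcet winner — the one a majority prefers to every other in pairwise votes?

D

With single-peaked preferences on a line, the Condorcet winner is the candidate closest to the median voter.
The median voter (position 11) is closest to D at 14.
Check: D vs B — voters closer to D: 5 of 9.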